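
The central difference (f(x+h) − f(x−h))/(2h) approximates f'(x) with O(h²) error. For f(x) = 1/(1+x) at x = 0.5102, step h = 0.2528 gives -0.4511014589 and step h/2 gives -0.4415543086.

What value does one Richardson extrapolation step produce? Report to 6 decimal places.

Error is O(h^2); halving h shrinks it by 2^2 = 4.
Difference of the inputs: -0.4415543086 − (-0.4511014589) = 0.0095471503
Correction (A(h/2) − A(h))/(4 − 1) = 0.0095471503/3 = 0.0031823834
R = A(h/2) + (A(h/2) − A(h))/3 = -0.4415543086 + 0.0031823834 = -0.4383719252
Gap between inputs: 9.547e-03; correction applied: +0.0031823834.

-0.438372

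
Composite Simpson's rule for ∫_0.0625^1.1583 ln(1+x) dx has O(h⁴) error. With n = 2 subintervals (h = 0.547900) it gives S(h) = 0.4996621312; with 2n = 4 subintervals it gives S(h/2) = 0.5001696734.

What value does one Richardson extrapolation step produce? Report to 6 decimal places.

0.500204

Method order is 4; weight 2^4 = 16.
Weighted: 8.0027147744 − 0.4996621312 = 7.5030526432
Divide by 2^4 − 1 = 15.
So the Richardson estimate is 0.5002035095.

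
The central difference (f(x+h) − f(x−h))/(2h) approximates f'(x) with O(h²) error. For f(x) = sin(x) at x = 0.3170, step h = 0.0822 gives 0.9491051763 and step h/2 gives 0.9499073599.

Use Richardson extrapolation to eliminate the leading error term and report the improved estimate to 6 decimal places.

0.950175

r = 2, so 2^r = 4.
4×0.9499073599 = 3.7996294396; subtract 0.9491051763 → 2.8505242633
2.8505242633 ÷ 3 = 0.9501747544
Gap between inputs: 8.022e-04; correction applied: +0.0002673945.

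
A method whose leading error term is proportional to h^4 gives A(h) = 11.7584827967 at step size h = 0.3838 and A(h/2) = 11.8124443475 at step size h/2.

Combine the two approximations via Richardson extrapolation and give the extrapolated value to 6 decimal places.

Leading term ∝ h^4; use weight 16 = 2^4.
Top: 16(11.8124443475) − (11.7584827967) = 177.2406267633
Divide by 2^4 − 1 = 15.
177.2406267633 ÷ 15 = 11.8160417842
Correction |R − A(h/2)| = 3.597e-03; gap |A(h/2) − A(h)| = 5.396e-02.

11.816042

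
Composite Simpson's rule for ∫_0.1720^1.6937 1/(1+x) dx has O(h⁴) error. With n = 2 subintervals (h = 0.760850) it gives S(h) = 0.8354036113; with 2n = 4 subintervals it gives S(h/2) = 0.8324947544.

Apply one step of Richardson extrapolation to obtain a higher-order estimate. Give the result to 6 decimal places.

0.832301

r = 4, so 2^r = 16.
16×0.8324947544 = 13.3199160704; 13.3199160704 − 0.8354036113 = 12.4845124591
Denominator 16 − 1 = 15.
(16×0.8324947544 − 0.8354036113)/(16 − 1) = 0.8323008306
Correction |R − A(h/2)| = 1.939e-04; gap |A(h/2) − A(h)| = 2.909e-03.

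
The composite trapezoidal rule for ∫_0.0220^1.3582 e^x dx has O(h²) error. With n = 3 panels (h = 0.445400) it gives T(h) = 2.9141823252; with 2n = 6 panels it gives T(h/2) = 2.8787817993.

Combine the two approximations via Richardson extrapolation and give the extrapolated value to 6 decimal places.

2.866982

r = 2, so 2^r = 4.
Weighted: 11.5151271972 − 2.9141823252 = 8.6009448720
Divide by 2^2 − 1 = 3.
R = 8.6009448720/3 = 2.8669816240
Shift from A(h/2): −0.0118001753.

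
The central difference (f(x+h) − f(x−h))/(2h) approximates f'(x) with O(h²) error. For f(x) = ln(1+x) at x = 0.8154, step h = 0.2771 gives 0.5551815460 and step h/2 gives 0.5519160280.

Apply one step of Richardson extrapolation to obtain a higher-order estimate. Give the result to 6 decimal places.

0.550828

Order 2 gives 2^r = 4 and 2^r − 1 = 3.
4*0.5519160280 − 0.5551815460 = 1.6524825660
(4*0.5519160280 − 0.5551815460)/(4 − 1) = 0.5508275220
Correction |R − A(h/2)| = 1.089e-03; gap |A(h/2) − A(h)| = 3.266e-03.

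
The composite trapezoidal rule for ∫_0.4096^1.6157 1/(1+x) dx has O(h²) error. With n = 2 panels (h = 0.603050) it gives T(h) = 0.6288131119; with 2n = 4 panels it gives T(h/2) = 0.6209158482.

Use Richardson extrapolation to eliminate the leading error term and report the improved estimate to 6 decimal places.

The method has order 2: 2^2 = 4.
2^2×A(h/2) = 2.4836633928; minus A(h) gives 1.8548502809.
1.8548502809 ÷ 3 = 0.6182834270
Gap between inputs: 7.897e-03; correction applied: −0.0026324212.

0.618283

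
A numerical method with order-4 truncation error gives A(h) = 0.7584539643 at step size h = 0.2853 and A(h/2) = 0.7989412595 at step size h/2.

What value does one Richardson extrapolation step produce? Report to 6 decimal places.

Order 4 gives 2^r = 16 and 2^r − 1 = 15.
16 × 0.7989412595 − 0.7584539643 = 12.0246061877
Denominator 16 − 1 = 15.
R = 12.0246061877/15 = 0.8016404125

0.801640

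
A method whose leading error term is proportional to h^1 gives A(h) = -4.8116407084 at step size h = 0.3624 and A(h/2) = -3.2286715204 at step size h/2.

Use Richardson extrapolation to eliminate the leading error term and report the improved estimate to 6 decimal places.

With r = 1 the leading error scales as h^1, so the weight is 2^1 = 2.
2·(-3.2286715204) = -6.4573430408; (-6.4573430408) − (-4.8116407084) = -1.6457023324
Divide by 2^1 − 1 = 1.
So the Richardson estimate is -1.6457023324.
Correction |R − A(h/2)| = 1.583e+00; gap |A(h/2) − A(h)| = 1.583e+00.

-1.645702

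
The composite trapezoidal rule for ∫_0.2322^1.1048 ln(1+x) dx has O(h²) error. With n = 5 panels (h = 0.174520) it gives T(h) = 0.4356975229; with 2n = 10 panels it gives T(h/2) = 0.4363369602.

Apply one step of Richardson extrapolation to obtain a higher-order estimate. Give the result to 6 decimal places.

0.436550

r = 2, so 2^r = 4.
Weighted: 1.7453478408 − 0.4356975229 = 1.3096503179
1.3096503179 ÷ 3 = 0.4365501060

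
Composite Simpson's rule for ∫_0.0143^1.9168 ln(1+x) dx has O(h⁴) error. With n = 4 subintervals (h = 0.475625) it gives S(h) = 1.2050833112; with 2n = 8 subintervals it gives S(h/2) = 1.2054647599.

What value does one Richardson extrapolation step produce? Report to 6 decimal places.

r = 4, so 2^r = 16.
Numerator 16·A(h/2) − A(h) = 16·1.2054647599 − 1.2050833112 = 18.0823528472
18.0823528472 ÷ 15 = 1.2054901898

1.205490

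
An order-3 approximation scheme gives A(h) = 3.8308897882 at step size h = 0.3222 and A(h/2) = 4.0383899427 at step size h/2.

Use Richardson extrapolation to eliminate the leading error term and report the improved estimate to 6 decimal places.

4.068033

Error is O(h^3); halving h shrinks it by 2^3 = 8.
Weighted: 32.3071195416 − 3.8308897882 = 28.4762297534
Denominator 8 − 1 = 7.
Result: 4.0680328219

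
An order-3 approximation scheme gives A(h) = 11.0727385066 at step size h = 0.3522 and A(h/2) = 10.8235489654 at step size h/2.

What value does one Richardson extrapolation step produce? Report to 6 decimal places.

10.787950

r = 3: numerator weight 8, denominator 7.
Weighted: 86.5883917232 − 11.0727385066 = 75.5156532166
75.5156532166 ÷ 7 = 10.7879504595
Correction |R − A(h/2)| = 3.560e-02; gap |A(h/2) − A(h)| = 2.492e-01.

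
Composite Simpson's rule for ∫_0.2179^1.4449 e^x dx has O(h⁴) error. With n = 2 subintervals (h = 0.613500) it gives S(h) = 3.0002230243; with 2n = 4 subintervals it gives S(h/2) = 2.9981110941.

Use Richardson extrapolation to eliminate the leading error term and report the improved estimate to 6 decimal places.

Error is O(h^4); halving h shrinks it by 2^4 = 16.
Weighted: 47.9697775056 − 3.0002230243 = 44.9695544813
(16·2.9981110941 − 3.0002230243)/(16 − 1) = 2.9979702988

2.997970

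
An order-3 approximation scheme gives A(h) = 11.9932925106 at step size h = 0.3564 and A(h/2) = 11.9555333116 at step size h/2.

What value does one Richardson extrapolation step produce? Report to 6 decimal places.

11.950139

Method order is 3; weight 2^3 = 8.
8×11.9555333116 = 95.6442664928; subtract 11.9932925106 → 83.6509739822
Divide by 2^3 − 1 = 7.
(8×11.9555333116 − 11.9932925106)/(8 − 1) = 11.9501391403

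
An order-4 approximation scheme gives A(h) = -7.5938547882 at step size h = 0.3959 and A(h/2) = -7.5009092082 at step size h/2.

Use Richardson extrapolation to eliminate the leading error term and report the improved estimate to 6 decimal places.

-7.494713

Leading term ∝ h^4; use weight 16 = 2^4.
16*(-7.5009092082) = -120.0145473312; (-120.0145473312) − (-7.5938547882) = -112.4206925430
Extrapolated: (-112.4206925430) / 15 = -7.4947128362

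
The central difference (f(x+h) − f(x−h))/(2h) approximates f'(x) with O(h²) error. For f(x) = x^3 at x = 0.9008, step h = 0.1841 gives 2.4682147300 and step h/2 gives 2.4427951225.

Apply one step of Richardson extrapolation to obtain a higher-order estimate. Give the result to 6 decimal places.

2.434322

Leading term ∝ h^2; use weight 4 = 2^2.
2^2*A(h/2) = 9.7711804900; minus A(h) gives 7.3029657600.
Denominator 4 − 1 = 3.
Extrapolated: 7.3029657600 / 3 = 2.4343219200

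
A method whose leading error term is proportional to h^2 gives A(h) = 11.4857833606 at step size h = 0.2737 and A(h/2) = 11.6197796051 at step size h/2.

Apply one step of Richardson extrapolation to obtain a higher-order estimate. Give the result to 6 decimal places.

11.664445

r = 2: numerator weight 4, denominator 3.
Top: 4(11.6197796051) − (11.4857833606) = 34.9933350598
R = 34.9933350598/3 = 11.6644450199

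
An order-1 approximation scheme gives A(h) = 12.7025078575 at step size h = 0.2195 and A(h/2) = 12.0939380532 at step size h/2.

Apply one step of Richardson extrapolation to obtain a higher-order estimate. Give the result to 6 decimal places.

With r = 1 the leading error scales as h^1, so the weight is 2^1 = 2.
Weighted: 24.1878761064 − 12.7025078575 = 11.4853682489
R = 11.4853682489/1 = 11.4853682489

11.485368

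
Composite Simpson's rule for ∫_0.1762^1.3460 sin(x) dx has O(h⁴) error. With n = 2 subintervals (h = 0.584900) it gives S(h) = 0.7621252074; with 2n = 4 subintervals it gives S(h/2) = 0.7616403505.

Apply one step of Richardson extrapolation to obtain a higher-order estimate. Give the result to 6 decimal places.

Leading term ∝ h^4; use weight 16 = 2^4.
16·0.7616403505 = 12.1862456080; 12.1862456080 − 0.7621252074 = 11.4241204006
Divide by 2^4 − 1 = 15.
So the Richardson estimate is 0.7616080267.
Correction |R − A(h/2)| = 3.232e-05; gap |A(h/2) − A(h)| = 4.849e-04.

0.761608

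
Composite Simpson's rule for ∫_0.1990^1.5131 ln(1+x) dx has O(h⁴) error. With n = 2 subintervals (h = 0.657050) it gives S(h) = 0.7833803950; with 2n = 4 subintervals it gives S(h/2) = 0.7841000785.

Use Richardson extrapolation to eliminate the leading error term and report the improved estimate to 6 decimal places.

0.784148

With r = 4 the leading error scales as h^4, so the weight is 2^4 = 16.
2^4 × A(h/2) = 12.5456012560; minus A(h) gives 11.7622208610.
Divide by 2^4 − 1 = 15.
Extrapolated: 11.7622208610 / 15 = 0.7841480574
Gap between inputs: 7.197e-04; correction applied: +0.0000479789.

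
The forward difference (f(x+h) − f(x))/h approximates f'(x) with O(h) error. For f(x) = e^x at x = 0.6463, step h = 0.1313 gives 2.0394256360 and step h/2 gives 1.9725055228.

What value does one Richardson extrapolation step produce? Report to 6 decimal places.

1.905585

Order 1 gives 2^r = 2 and 2^r − 1 = 1.
2·1.9725055228 = 3.9450110456; subtract 2.0394256360 → 1.9055854096
Denominator 2 − 1 = 1.
R = 1.9055854096/1 = 1.9055854096
Gap between inputs: 6.692e-02; correction applied: −0.0669201132.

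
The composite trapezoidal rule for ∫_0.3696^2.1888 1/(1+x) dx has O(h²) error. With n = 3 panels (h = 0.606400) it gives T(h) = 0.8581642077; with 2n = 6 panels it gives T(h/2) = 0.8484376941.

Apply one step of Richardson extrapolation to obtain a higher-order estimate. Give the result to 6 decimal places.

Error is O(h^2); halving h shrinks it by 2^2 = 4.
4*0.8484376941 = 3.3937507764; 3.3937507764 − 0.8581642077 = 2.5355865687
Denominator 4 − 1 = 3.
(4*0.8484376941 − 0.8581642077)/(4 − 1) = 0.8451955229

0.845196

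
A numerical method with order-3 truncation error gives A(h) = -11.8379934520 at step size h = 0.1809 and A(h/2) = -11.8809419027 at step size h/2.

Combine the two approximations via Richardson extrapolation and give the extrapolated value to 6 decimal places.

-11.887077

Error is O(h^3); halving h shrinks it by 2^3 = 8.
Top: 8(-11.8809419027) − (-11.8379934520) = -83.2095417696
Divide by 2^3 − 1 = 7.
(-83.2095417696) ÷ 7 = -11.8870773957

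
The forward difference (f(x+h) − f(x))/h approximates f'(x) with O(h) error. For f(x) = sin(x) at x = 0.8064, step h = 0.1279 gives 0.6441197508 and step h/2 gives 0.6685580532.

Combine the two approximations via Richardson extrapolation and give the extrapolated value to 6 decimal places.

0.692996

The method has order 1: 2^1 = 2.
Numerator 2·A(h/2) − A(h) = 2·0.6685580532 − 0.6441197508 = 0.6929963556
Denominator 2 − 1 = 1.
0.6929963556 ÷ 1 = 0.6929963556
Shift from A(h/2): +0.0244383024.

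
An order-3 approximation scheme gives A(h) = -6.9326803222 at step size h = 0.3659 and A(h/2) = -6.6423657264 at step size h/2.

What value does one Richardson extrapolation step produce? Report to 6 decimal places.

-6.600892

With r = 3 the leading error scales as h^3, so the weight is 2^3 = 8.
Top: 8(-6.6423657264) − (-6.9326803222) = -46.2062454890
Divide by 2^3 − 1 = 7.
So the Richardson estimate is -6.6008922127.
Shift from A(h/2): +0.0414735137.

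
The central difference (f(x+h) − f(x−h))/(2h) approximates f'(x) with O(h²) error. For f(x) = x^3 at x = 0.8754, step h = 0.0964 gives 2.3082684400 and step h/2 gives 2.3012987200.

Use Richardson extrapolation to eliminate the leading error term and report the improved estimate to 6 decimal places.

r = 2, so 2^r = 4.
4*2.3012987200 = 9.2051948800; subtract 2.3082684400 → 6.8969264400
Divide by 2^2 − 1 = 3.
(4*2.3012987200 − 2.3082684400)/(4 − 1) = 2.2989754800
Shift from A(h/2): −0.0023232400.

2.298975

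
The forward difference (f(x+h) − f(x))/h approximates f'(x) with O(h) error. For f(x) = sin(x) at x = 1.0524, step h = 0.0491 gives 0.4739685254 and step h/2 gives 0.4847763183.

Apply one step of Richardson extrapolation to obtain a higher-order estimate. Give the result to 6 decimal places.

Order 1 gives 2^r = 2 and 2^r − 1 = 1.
Difference of the inputs: 0.4847763183 − 0.4739685254 = 0.0108077929
Divide by 2^1 − 1 = 1: 0.0108077929/1 = 0.0108077929
R = A(h/2) + (A(h/2) − A(h))/1 = 0.4847763183 + 0.0108077929 = 0.4955841112

0.495584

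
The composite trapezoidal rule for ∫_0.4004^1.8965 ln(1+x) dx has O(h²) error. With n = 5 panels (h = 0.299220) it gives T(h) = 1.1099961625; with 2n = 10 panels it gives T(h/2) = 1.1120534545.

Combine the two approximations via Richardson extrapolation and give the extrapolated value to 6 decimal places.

Method order is 2; weight 2^2 = 4.
4×1.1120534545 = 4.4482138180; 4.4482138180 − 1.1099961625 = 3.3382176555
Denominator 4 − 1 = 3.
Extrapolated: 3.3382176555 / 3 = 1.1127392185

1.112739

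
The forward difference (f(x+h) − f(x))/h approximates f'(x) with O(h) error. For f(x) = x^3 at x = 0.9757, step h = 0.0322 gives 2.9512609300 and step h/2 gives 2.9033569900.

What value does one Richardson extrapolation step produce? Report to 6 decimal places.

2.855453

Error is O(h^1); halving h shrinks it by 2^1 = 2.
Difference of the inputs: 2.9033569900 − 2.9512609300 = -0.0479039400
Divide by 2^1 − 1 = 1: (-0.0479039400)/1 = -0.0479039400
R = 2.9033569900 − 0.0479039400 = 2.8554530500
Correction |R − A(h/2)| = 4.790e-02; gap |A(h/2) − A(h)| = 4.790e-02.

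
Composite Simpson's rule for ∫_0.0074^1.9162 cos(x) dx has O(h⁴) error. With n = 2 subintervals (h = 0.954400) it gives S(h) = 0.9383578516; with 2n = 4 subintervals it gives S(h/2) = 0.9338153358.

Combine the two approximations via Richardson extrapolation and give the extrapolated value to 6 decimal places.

r = 4: numerator weight 16, denominator 15.
16×0.9338153358 − 0.9383578516 = 14.0026875212
R = 14.0026875212/15 = 0.9335125014
Gap between inputs: 4.543e-03; correction applied: −0.0003028344.

0.933513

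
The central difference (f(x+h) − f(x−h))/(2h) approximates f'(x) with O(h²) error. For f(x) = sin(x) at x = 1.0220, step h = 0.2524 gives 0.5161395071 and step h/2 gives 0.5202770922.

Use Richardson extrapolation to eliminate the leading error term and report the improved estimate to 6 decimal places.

0.521656

r = 2: numerator weight 4, denominator 3.
2^2·A(h/2) = 2.0811083688; minus A(h) gives 1.5649688617.
Denominator 4 − 1 = 3.
Extrapolated: 1.5649688617 / 3 = 0.5216562872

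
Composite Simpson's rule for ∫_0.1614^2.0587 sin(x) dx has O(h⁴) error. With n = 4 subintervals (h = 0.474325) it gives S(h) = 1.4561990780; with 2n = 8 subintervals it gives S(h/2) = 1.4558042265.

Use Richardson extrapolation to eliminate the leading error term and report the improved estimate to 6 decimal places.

Leading term ∝ h^4; use weight 16 = 2^4.
16·1.4558042265 = 23.2928676240; 23.2928676240 − 1.4561990780 = 21.8366685460
Denominator 16 − 1 = 15.
(16·1.4558042265 − 1.4561990780)/(16 − 1) = 1.4557779031
Shift from A(h/2): −0.0000263234.

1.455778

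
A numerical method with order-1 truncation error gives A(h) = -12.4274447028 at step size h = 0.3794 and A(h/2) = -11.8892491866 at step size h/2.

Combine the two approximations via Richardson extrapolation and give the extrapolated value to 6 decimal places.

Leading term ∝ h^1; use weight 2 = 2^1.
2*(-11.8892491866) = -23.7784983732; subtract (-12.4274447028) → -11.3510536704
(2*(-11.8892491866) − (-12.4274447028))/(2 − 1) = -11.3510536704
Gap between inputs: 5.382e-01; correction applied: +0.5381955162.

-11.351054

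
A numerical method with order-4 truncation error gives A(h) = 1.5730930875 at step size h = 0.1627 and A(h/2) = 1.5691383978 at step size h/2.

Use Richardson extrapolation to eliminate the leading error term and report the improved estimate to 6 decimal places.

Order 4 gives 2^r = 16 and 2^r − 1 = 15.
16*1.5691383978 − 1.5730930875 = 23.5331212773
23.5331212773 ÷ 15 = 1.5688747518
Gap between inputs: 3.955e-03; correction applied: −0.0002636460.

1.568875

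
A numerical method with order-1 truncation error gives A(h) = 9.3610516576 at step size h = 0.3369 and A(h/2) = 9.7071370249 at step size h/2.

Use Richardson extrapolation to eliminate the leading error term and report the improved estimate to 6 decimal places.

10.053222

r = 1, so 2^r = 2.
Numerator 2*A(h/2) − A(h) = 2*9.7071370249 − 9.3610516576 = 10.0532223922
(2*9.7071370249 − 9.3610516576)/(2 − 1) = 10.0532223922
Gap between inputs: 3.461e-01; correction applied: +0.3460853673.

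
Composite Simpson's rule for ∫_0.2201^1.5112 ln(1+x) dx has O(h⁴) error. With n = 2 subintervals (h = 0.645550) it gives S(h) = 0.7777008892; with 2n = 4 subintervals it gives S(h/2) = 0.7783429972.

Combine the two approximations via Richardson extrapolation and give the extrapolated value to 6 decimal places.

0.778386

Leading term ∝ h^4; use weight 16 = 2^4.
2^4*A(h/2) = 12.4534879552; minus A(h) gives 11.6757870660.
Denominator 16 − 1 = 15.
Extrapolated: 11.6757870660 / 15 = 0.7783858044
Gap between inputs: 6.421e-04; correction applied: +0.0000428072.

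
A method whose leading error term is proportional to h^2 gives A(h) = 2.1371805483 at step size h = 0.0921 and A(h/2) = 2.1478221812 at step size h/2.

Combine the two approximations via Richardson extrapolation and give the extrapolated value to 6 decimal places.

Error is O(h^2); halving h shrinks it by 2^2 = 4.
Difference of the inputs: 2.1478221812 − 2.1371805483 = 0.0106416329
Correction (A(h/2) − A(h))/(4 − 1) = 0.0106416329/3 = 0.0035472110
R = A(h/2) + (A(h/2) − A(h))/3 = 2.1478221812 + 0.0035472110 = 2.1513693922

2.151369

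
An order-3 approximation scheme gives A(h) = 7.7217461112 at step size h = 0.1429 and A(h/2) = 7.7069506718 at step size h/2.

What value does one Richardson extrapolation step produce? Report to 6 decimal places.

7.704837

r = 3, so 2^r = 8.
8×7.7069506718 = 61.6556053744; subtract 7.7217461112 → 53.9338592632
(8×7.7069506718 − 7.7217461112)/(8 − 1) = 7.7048370376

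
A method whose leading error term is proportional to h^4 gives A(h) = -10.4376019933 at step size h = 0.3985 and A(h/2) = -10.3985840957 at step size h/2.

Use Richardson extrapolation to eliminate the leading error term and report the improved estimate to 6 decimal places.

Error is O(h^4); halving h shrinks it by 2^4 = 16.
16*(-10.3985840957) = -166.3773455312; (-166.3773455312) − (-10.4376019933) = -155.9397435379
Divide by 2^4 − 1 = 15.
So the Richardson estimate is -10.3959829025.
Correction |R − A(h/2)| = 2.601e-03; gap |A(h/2) − A(h)| = 3.902e-02.

-10.395983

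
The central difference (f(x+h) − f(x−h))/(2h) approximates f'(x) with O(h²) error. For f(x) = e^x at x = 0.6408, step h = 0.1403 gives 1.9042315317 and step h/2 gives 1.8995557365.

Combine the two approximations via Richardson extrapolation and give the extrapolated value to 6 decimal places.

1.897997

Leading term ∝ h^2; use weight 4 = 2^2.
4×1.8995557365 = 7.5982229460; subtract 1.9042315317 → 5.6939914143
Denominator 4 − 1 = 3.
Result: 1.8979971381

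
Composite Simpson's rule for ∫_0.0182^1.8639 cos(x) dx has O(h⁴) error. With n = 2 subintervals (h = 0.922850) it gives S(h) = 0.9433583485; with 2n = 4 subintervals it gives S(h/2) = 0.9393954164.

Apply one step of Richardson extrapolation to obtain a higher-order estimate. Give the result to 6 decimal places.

Order 4 gives 2^r = 16 and 2^r − 1 = 15.
16 × 0.9393954164 = 15.0303266624; 15.0303266624 − 0.9433583485 = 14.0869683139
Divide by 2^4 − 1 = 15.
R = 14.0869683139/15 = 0.9391312209

0.939131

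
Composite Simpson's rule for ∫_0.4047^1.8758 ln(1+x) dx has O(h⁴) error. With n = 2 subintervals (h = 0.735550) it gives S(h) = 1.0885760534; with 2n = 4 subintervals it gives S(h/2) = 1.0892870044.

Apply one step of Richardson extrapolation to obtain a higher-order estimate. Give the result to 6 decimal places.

Leading term ∝ h^4; use weight 16 = 2^4.
Weighted: 17.4285920704 − 1.0885760534 = 16.3400160170
Divide by 2^4 − 1 = 15.
R = 16.3400160170/15 = 1.0893344011
Shift from A(h/2): +0.0000473967.

1.089334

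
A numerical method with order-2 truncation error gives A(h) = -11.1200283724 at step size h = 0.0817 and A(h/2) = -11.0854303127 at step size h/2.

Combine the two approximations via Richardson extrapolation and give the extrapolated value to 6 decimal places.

-11.073898

r = 2, so 2^r = 4.
Difference of the inputs: -11.0854303127 − (-11.1200283724) = 0.0345980597
Divide by 2^2 − 1 = 3: 0.0345980597/3 = 0.0115326866
R = A(h/2) + (A(h/2) − A(h))/3 = -11.0854303127 + 0.0115326866 = -11.0738976261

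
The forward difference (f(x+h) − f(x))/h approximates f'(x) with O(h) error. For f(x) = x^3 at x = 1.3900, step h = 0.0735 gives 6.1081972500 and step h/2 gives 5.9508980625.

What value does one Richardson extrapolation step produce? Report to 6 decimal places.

5.793599

The method has order 1: 2^1 = 2.
Weighted: 11.9017961250 − 6.1081972500 = 5.7935988750
Denominator 2 − 1 = 1.
R = 5.7935988750/1 = 5.7935988750
Shift from A(h/2): −0.1572991875.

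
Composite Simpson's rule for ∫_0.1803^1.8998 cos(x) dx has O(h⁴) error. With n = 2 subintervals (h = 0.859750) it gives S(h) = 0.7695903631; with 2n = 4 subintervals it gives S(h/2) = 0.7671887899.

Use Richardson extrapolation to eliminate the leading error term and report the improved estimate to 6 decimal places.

r = 4, so 2^r = 16.
Difference of the inputs: 0.7671887899 − 0.7695903631 = -0.0024015732
Divide by 2^4 − 1 = 15: (-0.0024015732)/15 = -0.0001601049
R = A(h/2) + (A(h/2) − A(h))/15 = 0.7671887899 − 0.0001601049 = 0.7670286850
Shift from A(h/2): −0.0001601049.

0.767029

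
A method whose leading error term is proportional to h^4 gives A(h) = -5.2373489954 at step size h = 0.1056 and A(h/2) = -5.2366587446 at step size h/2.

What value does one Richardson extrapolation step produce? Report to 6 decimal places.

Leading term ∝ h^4; use weight 16 = 2^4.
2^4 × A(h/2) = -83.7865399136; minus A(h) gives -78.5491909182.
Extrapolated: (-78.5491909182) / 15 = -5.2366127279
Shift from A(h/2): +0.0000460167.

-5.236613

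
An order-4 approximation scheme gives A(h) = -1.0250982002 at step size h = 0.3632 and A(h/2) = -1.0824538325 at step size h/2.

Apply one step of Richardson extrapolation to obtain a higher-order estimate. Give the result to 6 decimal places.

Leading term ∝ h^4; use weight 16 = 2^4.
2^4*A(h/2) = -17.3192613200; minus A(h) gives -16.2941631198.
Denominator 16 − 1 = 15.
R = (-16.2941631198)/15 = -1.0862775413

-1.086278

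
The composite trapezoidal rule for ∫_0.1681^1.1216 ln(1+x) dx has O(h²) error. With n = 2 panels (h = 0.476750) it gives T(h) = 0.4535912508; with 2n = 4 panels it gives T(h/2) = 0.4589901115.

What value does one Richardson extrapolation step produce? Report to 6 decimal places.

r = 2: numerator weight 4, denominator 3.
Weighted: 1.8359604460 − 0.4535912508 = 1.3823691952
Divide by 2^2 − 1 = 3.
Extrapolated: 1.3823691952 / 3 = 0.4607897317

0.460790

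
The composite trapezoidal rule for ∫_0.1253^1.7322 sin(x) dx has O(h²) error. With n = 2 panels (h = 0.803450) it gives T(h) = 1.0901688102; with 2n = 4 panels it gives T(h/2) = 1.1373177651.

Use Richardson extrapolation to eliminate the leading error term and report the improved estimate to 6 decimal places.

Order 2 gives 2^r = 4 and 2^r − 1 = 3.
A(h/2) − A(h) = 1.1373177651 − 1.0901688102 = 0.0471489549
Divide by 2^2 − 1 = 3: 0.0471489549/3 = 0.0157163183
R = 1.1373177651 + 0.0157163183 = 1.1530340834

1.153034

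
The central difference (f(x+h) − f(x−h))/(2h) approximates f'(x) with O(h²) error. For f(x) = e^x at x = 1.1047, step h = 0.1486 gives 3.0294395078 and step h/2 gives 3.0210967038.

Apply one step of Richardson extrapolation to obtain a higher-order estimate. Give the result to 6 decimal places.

With r = 2 the leading error scales as h^2, so the weight is 2^2 = 4.
4*3.0210967038 − 3.0294395078 = 9.0549473074
Extrapolated: 9.0549473074 / 3 = 3.0183157691

3.018316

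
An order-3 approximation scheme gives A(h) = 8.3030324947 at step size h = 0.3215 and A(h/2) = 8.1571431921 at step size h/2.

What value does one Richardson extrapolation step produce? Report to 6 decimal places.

Order 3 gives 2^r = 8 and 2^r − 1 = 7.
Difference of the inputs: 8.1571431921 − 8.3030324947 = -0.1458893026
Correction (A(h/2) − A(h))/(8 − 1) = (-0.1458893026)/7 = -0.0208413289
R = 8.1571431921 − 0.0208413289 = 8.1363018632
Correction |R − A(h/2)| = 2.084e-02; gap |A(h/2) − A(h)| = 1.459e-01.

8.136302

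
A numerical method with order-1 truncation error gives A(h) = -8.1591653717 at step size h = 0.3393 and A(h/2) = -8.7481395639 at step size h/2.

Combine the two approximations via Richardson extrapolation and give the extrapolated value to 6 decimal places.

-9.337114

Error is O(h^1); halving h shrinks it by 2^1 = 2.
2*(-8.7481395639) − (-8.1591653717) = -9.3371137561
(-9.3371137561) ÷ 1 = -9.3371137561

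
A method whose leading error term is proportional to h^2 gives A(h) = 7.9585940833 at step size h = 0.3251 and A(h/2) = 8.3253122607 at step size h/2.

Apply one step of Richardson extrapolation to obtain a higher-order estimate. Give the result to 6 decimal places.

r = 2, so 2^r = 4.
A(h/2) − A(h) = 8.3253122607 − 7.9585940833 = 0.3667181774
Divide by 2^2 − 1 = 3: 0.3667181774/3 = 0.1222393925
R = A(h/2) + (A(h/2) − A(h))/3 = 8.3253122607 + 0.1222393925 = 8.4475516532
Shift from A(h/2): +0.1222393925.

8.447552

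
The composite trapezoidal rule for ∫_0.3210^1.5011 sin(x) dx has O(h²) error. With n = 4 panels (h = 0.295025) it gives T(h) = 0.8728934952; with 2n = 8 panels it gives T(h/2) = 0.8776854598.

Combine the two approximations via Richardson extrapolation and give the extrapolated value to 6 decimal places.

r = 2: numerator weight 4, denominator 3.
Top: 4(0.8776854598) − (0.8728934952) = 2.6378483440
2.6378483440 ÷ 3 = 0.8792827813

0.879283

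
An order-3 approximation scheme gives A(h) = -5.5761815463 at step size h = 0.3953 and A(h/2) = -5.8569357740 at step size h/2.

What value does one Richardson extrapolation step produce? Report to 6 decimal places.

-5.897044

Method order is 3; weight 2^3 = 8.
Weighted: (-46.8554861920) − (-5.5761815463) = -41.2793046457
Divide by 2^3 − 1 = 7.
R = (-41.2793046457)/7 = -5.8970435208
Shift from A(h/2): −0.0401077468.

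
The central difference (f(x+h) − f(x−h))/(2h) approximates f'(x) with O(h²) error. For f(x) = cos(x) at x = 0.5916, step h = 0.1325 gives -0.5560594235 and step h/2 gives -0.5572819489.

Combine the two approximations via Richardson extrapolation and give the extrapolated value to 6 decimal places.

-0.557689

Leading term ∝ h^2; use weight 4 = 2^2.
Top: 4(-0.5572819489) − (-0.5560594235) = -1.6730683721
Divide by 2^2 − 1 = 3.
Extrapolated: (-1.6730683721) / 3 = -0.5576894574
Shift from A(h/2): −0.0004075085.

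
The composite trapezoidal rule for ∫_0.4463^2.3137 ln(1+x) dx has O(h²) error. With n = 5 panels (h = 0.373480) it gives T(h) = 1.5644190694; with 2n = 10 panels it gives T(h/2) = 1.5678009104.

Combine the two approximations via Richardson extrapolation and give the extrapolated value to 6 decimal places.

1.568928

Error is O(h^2); halving h shrinks it by 2^2 = 4.
Top: 4(1.5678009104) − (1.5644190694) = 4.7067845722
R = 4.7067845722/3 = 1.5689281907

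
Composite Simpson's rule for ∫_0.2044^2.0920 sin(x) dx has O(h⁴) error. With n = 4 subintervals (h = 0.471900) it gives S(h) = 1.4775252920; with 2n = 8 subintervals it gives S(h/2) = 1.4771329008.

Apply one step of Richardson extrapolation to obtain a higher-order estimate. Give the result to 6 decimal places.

Leading term ∝ h^4; use weight 16 = 2^4.
16 × 1.4771329008 = 23.6341264128; subtract 1.4775252920 → 22.1566011208
R = 22.1566011208/15 = 1.4771067414
Gap between inputs: 3.924e-04; correction applied: −0.0000261594.

1.477107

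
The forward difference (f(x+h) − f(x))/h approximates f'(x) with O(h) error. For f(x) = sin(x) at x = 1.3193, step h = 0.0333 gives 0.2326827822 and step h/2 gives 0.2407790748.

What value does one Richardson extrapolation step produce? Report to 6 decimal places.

r = 1, so 2^r = 2.
2·0.2407790748 = 0.4815581496; subtract 0.2326827822 → 0.2488753674
(2·0.2407790748 − 0.2326827822)/(2 − 1) = 0.2488753674

0.248875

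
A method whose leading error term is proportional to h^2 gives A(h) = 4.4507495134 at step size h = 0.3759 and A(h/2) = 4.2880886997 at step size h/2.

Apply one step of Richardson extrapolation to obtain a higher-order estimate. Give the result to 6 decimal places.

4.233868

r = 2, so 2^r = 4.
4*4.2880886997 − 4.4507495134 = 12.7016052854
Denominator 4 − 1 = 3.
So the Richardson estimate is 4.2338684285.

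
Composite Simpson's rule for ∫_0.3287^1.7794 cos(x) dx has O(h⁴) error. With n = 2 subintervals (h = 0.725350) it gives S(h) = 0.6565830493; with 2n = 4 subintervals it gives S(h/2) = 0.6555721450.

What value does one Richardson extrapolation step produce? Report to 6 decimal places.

0.655505

r = 4: numerator weight 16, denominator 15.
16×0.6555721450 = 10.4891543200; 10.4891543200 − 0.6565830493 = 9.8325712707
9.8325712707 ÷ 15 = 0.6555047514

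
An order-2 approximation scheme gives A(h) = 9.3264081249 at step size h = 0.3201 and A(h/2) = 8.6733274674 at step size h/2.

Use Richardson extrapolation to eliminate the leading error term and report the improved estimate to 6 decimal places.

8.455634

r = 2, so 2^r = 4.
2^2×A(h/2) = 34.6933098696; minus A(h) gives 25.3669017447.
R = 25.3669017447/3 = 8.4556339149
Correction |R − A(h/2)| = 2.177e-01; gap |A(h/2) − A(h)| = 6.531e-01.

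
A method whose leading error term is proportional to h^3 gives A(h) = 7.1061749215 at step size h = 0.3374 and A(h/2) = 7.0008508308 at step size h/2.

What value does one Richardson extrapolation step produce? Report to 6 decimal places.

r = 3, so 2^r = 8.
2^3*A(h/2) = 56.0068066464; minus A(h) gives 48.9006317249.
(8*7.0008508308 − 7.1061749215)/(8 − 1) = 6.9858045321

6.985805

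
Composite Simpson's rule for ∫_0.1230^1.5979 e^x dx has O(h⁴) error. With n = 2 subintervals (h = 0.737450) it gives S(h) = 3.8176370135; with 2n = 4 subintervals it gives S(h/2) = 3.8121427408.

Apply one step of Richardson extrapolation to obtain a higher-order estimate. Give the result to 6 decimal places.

3.811776

With r = 4 the leading error scales as h^4, so the weight is 2^4 = 16.
2^4×A(h/2) = 60.9942838528; minus A(h) gives 57.1766468393.
R = 57.1766468393/15 = 3.8117764560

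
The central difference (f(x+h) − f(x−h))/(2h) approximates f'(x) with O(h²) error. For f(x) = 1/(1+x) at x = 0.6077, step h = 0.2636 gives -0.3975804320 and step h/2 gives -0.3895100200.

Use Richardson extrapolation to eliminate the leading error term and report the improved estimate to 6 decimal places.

r = 2, so 2^r = 4.
Difference of the inputs: -0.3895100200 − (-0.3975804320) = 0.0080704120
Correction (A(h/2) − A(h))/(4 − 1) = 0.0080704120/3 = 0.0026901373
R = A(h/2) + (A(h/2) − A(h))/3 = -0.3895100200 + 0.0026901373 = -0.3868198827
Correction |R − A(h/2)| = 2.690e-03; gap |A(h/2) − A(h)| = 8.070e-03.

-0.386820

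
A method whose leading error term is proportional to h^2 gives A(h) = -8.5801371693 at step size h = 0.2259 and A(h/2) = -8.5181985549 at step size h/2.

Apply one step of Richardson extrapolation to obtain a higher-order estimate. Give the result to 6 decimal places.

With r = 2 the leading error scales as h^2, so the weight is 2^2 = 4.
Difference of the inputs: -8.5181985549 − (-8.5801371693) = 0.0619386144
Divide by 2^2 − 1 = 3: 0.0619386144/3 = 0.0206462048
R = -8.5181985549 + 0.0206462048 = -8.4975523501

-8.497552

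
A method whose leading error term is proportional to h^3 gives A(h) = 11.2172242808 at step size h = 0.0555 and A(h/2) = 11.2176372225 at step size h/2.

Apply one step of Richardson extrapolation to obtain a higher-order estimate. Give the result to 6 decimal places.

11.217696

Order 3 gives 2^r = 8 and 2^r − 1 = 7.
8 × 11.2176372225 = 89.7410977800; subtract 11.2172242808 → 78.5238734992
Extrapolated: 78.5238734992 / 7 = 11.2176962142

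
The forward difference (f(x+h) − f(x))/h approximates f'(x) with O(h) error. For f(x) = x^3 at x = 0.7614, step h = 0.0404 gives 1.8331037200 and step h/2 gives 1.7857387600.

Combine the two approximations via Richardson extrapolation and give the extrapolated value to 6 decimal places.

1.738374

The method has order 1: 2^1 = 2.
Weighted: 3.5714775200 − 1.8331037200 = 1.7383738000
Extrapolated: 1.7383738000 / 1 = 1.7383738000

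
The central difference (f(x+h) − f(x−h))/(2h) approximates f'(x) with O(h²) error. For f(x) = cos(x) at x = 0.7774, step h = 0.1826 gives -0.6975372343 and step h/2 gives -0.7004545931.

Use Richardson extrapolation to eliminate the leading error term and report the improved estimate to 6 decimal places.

-0.701427

Leading term ∝ h^2; use weight 4 = 2^2.
Numerator 4 × A(h/2) − A(h) = 4 × (-0.7004545931) − (-0.6975372343) = -2.1042811381
(-2.1042811381) ÷ 3 = -0.7014270460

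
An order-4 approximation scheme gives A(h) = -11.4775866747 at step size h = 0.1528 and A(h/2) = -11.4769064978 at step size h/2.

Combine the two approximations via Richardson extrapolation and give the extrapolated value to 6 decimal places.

-11.476861

r = 4, so 2^r = 16.
2^4·A(h/2) = -183.6305039648; minus A(h) gives -172.1529172901.
Divide by 2^4 − 1 = 15.
R = (-172.1529172901)/15 = -11.4768611527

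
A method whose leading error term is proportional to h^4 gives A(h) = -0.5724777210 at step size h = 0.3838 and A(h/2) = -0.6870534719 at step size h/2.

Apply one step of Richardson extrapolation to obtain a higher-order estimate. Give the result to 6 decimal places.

Leading term ∝ h^4; use weight 16 = 2^4.
Top: 16(-0.6870534719) − (-0.5724777210) = -10.4203778294
(16 × (-0.6870534719) − (-0.5724777210))/(16 − 1) = -0.6946918553
Gap between inputs: 1.146e-01; correction applied: −0.0076383834.

-0.694692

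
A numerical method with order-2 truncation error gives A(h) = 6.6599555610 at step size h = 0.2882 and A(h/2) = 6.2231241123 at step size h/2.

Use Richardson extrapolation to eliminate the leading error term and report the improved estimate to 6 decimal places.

Order 2 gives 2^r = 4 and 2^r − 1 = 3.
2^2 × A(h/2) = 24.8924964492; minus A(h) gives 18.2325408882.
(4 × 6.2231241123 − 6.6599555610)/(4 − 1) = 6.0775136294
Shift from A(h/2): −0.1456104829.

6.077514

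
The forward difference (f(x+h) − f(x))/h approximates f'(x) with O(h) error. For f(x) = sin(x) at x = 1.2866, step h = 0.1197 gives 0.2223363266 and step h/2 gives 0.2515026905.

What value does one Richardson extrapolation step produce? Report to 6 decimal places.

0.280669

Error is O(h^1); halving h shrinks it by 2^1 = 2.
Numerator 2*A(h/2) − A(h) = 2*0.2515026905 − 0.2223363266 = 0.2806690544
(2*0.2515026905 − 0.2223363266)/(2 − 1) = 0.2806690544
Gap between inputs: 2.917e-02; correction applied: +0.0291663639.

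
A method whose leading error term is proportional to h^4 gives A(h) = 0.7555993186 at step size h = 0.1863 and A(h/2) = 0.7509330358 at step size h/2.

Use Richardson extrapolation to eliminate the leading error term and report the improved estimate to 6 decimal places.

Method order is 4; weight 2^4 = 16.
16 × 0.7509330358 = 12.0149285728; 12.0149285728 − 0.7555993186 = 11.2593292542
11.2593292542 ÷ 15 = 0.7506219503
Correction |R − A(h/2)| = 3.111e-04; gap |A(h/2) − A(h)| = 4.666e-03.

0.750622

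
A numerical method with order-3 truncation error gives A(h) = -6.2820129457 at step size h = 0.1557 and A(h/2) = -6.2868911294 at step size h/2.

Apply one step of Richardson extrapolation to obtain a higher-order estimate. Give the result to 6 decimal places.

With r = 3 the leading error scales as h^3, so the weight is 2^3 = 8.
8*(-6.2868911294) − (-6.2820129457) = -44.0131160895
Denominator 8 − 1 = 7.
Result: -6.2875880128

-6.287588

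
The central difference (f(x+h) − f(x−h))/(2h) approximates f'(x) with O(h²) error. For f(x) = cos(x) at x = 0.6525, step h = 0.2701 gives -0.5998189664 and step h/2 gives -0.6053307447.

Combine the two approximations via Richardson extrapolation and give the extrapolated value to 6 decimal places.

Error is O(h^2); halving h shrinks it by 2^2 = 4.
Numerator 4×A(h/2) − A(h) = 4×(-0.6053307447) − (-0.5998189664) = -1.8215040124
Denominator 4 − 1 = 3.
Extrapolated: (-1.8215040124) / 3 = -0.6071680041

-0.607168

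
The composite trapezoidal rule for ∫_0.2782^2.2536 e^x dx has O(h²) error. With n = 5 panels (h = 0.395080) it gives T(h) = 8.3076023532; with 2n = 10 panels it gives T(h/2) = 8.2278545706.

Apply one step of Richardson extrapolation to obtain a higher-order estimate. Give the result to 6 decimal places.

8.201272

Error is O(h^2); halving h shrinks it by 2^2 = 4.
4 × 8.2278545706 = 32.9114182824; 32.9114182824 − 8.3076023532 = 24.6038159292
Extrapolated: 24.6038159292 / 3 = 8.2012719764
Correction |R − A(h/2)| = 2.658e-02; gap |A(h/2) − A(h)| = 7.975e-02.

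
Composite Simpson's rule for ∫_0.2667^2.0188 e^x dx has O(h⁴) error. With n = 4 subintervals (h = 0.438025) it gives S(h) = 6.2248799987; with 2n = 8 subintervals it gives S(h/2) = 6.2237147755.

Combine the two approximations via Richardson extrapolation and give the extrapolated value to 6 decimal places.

6.223637

With r = 4 the leading error scales as h^4, so the weight is 2^4 = 16.
16×6.2237147755 − 6.2248799987 = 93.3545564093
R = 93.3545564093/15 = 6.2236370940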